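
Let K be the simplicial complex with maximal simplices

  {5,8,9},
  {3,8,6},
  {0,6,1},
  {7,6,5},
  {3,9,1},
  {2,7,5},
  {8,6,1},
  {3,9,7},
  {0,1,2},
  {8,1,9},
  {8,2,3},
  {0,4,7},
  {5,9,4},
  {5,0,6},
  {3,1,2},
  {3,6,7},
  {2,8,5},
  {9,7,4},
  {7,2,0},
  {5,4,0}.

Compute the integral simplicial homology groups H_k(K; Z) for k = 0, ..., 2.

H_0 ≅ Z,  H_1 ≅ Z ⊕ Z/2Z,  H_2 = 0.

Take the total order 0 < 1 < 2 < 3 < 4 < 5 < 6 < 7 < 8 < 9 on the vertex set. Then K (dimension 2) consists of the simplices:

  0-simplices (10): [0], [1], [2], [3], [4], [5], [6], [7], [8], [9]
  1-simplices (30): (30 of them)
  2-simplices (20): (20 of them)

giving chain groups C_0 ≅ Z^10, C_1 ≅ Z^30, C_2 ≅ Z^20.

∂_1: C_1 → C_0 is given by ∂[p,q] = [q] − [p]. For instance
  ∂[2,8] = [8] − [2].
As a 10×30 matrix over Z this has rank 9, with invariant factors (1,1,1,1,1,1,1,1,1).

∂_2: C_2 → C_1 sends each 2-simplex [p,q,r] to [q,r] − [p,r] + [p,q]. For instance
  ∂[0,1,2] = [1,2] − [0,2] + [0,1],
  ∂[2,3,8] = [3,8] − [2,8] + [2,3].
The 30×20 boundary matrix has rank 20 and Smith normal form diag(1,1,1,1,1,1,1,1,1,1,1,1,1,1,1,1,1,1,1,2).

Computing H_k = (kernel of ∂_k) / (image of ∂_{k+1}):

  H_0: rank C_0 − rank ∂_1 = 10 − 9 = 1, and the invariant factors of ∂_1 are all 1, so H_0 = Z.
  H_1: rank ker ∂_1 − rank ∂_2 = (30 − 9) − 20 = 1, and ∂_2 has invariant factor 2 > 1, so H_1 = Z ⊕ Z/2Z.
  H_2: rank ker ∂_2 − rank ∂_3 = (20 − 20) − 0 = 0, and there is no ∂_3, so H_2 = 0.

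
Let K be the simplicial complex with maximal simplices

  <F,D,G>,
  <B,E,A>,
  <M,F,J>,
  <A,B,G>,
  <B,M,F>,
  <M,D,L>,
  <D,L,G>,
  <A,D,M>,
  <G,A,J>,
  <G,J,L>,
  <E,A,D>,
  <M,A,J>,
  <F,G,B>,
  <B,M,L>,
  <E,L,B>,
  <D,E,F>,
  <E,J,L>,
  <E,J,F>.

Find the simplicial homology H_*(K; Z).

H_0 = Z,  H_1 = Z^2,  H_2 = Z.

Take the total order A < B < D < E < F < G < J < L < M on the vertex set. Then K (dimension 2) consists of the simplices:

  0-simplices (9): A, B, D, E, F, G, J, L, M
  1-simplices (27): AB, AD, AE, AG, AJ, AM, BE, BF, BG, BL, BM, DE, DF, DG, DL, DM, EF, EJ, EL, FG, FJ, FM, GJ, GL, JL, JM, LM
  2-simplices (18): ABE, ABG, ADE, ADM, AGJ, AJM, BEL, BFG, BFM, BLM, DEF, DFG, DGL, DLM, EFJ, EJL, FJM, GJL

Hence C_0 ≅ Z^9, C_1 ≅ Z^27, C_2 ≅ Z^18.

∂_1: C_1 → C_0 is given by ∂[p,q] = [q] − [p].
As a 9×27 matrix over Z this has rank 8, with invariant factors (1,1,1,1,1,1,1,1).

Boundary ∂_2: C_2 → C_1 maps a triangle to the signed sum of its edges. For instance
  ∂FJM = JM − FM + FJ,
  ∂AGJ = GJ − AJ + AG.
The resulting 27×18 matrix has rank 17, and its Smith normal form has invariant factors (1,1,1,1,1,1,1,1,1,1,1,1,1,1,1,1,1).

From H_k ≅ ker(∂_k) / im(∂_{k+1}) we obtain:

  H_0: rank C_0 − rank ∂_1 = 9 − 8 = 1, and the invariant factors of ∂_1 are all 1, so H_0 = Z.
  H_1: rank ker ∂_1 − rank ∂_2 = (27 − 8) − 17 = 2, and the invariant factors of ∂_2 are all 1, so H_1 = Z^2.
  H_2: rank ker ∂_2 − rank ∂_3 = (18 − 17) − 0 = 1, and there is no ∂_3, so H_2 = Z.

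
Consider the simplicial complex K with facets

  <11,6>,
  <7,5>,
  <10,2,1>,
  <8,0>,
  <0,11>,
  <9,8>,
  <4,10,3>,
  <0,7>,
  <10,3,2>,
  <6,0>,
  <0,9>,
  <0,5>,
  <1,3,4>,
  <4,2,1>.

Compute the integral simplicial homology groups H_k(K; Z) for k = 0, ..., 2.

H_0 = Z^2,  H_1 = Z^4,  H_2 = 0.

Order the vertices as 0 < 1 < 2 < 3 < 4 < 5 < 6 < 7 < 8 < 9 < 10 < 11. Listing each simplex with vertices in this order, K has dimension 2 with simplices:

  0-simplices (12): [0], [1], [2], [3], [4], [5], [6], [7], [8], [9], [10], [11]
  1-simplices (19): [0,5], [0,6], [0,7], [0,8], [0,9], [0,11], [1,2], [1,3], [1,4], [1,10], [2,3], [2,4], [2,10], [3,4], [3,10], [4,10], [5,7], [6,11], [8,9]
  2-simplices (5): [1,2,4], [1,2,10], [1,3,4], [2,3,10], [3,4,10]

giving chain groups C_0 ≅ Z^12, C_1 ≅ Z^19, C_2 ≅ Z^5.

Boundary ∂_1: C_1 → C_0 is given by ∂[p,q] = [q] − [p]. For instance
  ∂[5,7] = [7] − [5].
As a 12×19 matrix over Z this has rank 10, with invariant factors (1,1,1,1,1,1,1,1,1,1).

∂_2: C_2 → C_1 maps a triangle to the signed sum of its edges. For instance
  ∂[1,2,10] = [2,10] − [1,10] + [1,2],
  ∂[1,2,4] = [2,4] − [1,4] + [1,2].
As a 19×5 matrix over Z this has rank 5, with invariant factors (1,1,1,1,1).

Reading off H_k = ker ∂_k / im ∂_{k+1}:

  H_0: rank C_0 − rank ∂_1 = 12 − 10 = 2, and the invariant factors of ∂_1 are all 1, so H_0 ≅ Z^2.
  H_1: rank ker ∂_1 − rank ∂_2 = (19 − 10) − 5 = 4, and the invariant factors of ∂_2 are all 1, so H_1 ≅ Z^4.
  H_2: rank ker ∂_2 − rank ∂_3 = (5 − 5) − 0 = 0, and there is no ∂_3, so H_2 ≅ 0.

As a check, the Euler characteristic is 12 − 19 + 5 = -2, which agrees with 2 − 4 + 0 = -2.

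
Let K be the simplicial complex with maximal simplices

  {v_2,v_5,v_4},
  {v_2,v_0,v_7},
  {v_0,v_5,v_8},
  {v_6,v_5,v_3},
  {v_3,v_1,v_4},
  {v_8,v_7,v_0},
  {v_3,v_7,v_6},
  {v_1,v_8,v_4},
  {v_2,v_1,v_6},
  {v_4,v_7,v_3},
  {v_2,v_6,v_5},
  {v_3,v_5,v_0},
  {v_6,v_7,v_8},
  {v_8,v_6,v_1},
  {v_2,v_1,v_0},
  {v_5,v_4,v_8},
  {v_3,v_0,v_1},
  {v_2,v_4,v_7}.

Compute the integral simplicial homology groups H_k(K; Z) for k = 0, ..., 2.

We work with the vertex ordering v_0 < v_1 < v_2 < v_3 < v_4 < v_5 < v_6 < v_7 < v_8. The simplices of K, each written with vertices in increasing order, are:

  0-simplices (9): [v_0], [v_1], [v_2], [v_3], [v_4], [v_5], [v_6], [v_7], [v_8]
  1-simplices (27): (27 of them)
  2-simplices (18): (18 of them)

so the chain groups are C_0 ≅ Z^9, C_1 ≅ Z^27, C_2 ≅ Z^18.

∂_1: C_1 → C_0 sends each edge [p,q] (with p < q) to q − p. For instance
  ∂[v_0,v_7] = [v_7] − [v_0].
As a 9×27 matrix over Z this has rank 8, with invariant factors (1,1,1,1,1,1,1,1).

The boundary map ∂_2: C_2 → C_1 sends each 2-simplex [p,q,r] to [q,r] − [p,r] + [p,q]. For instance
  ∂[v_1,v_3,v_4] = [v_3,v_4] − [v_1,v_4] + [v_1,v_3],
  ∂[v_6,v_7,v_8] = [v_7,v_8] − [v_6,v_8] + [v_6,v_7].
This gives a 27×18 integer matrix of rank 17; reducing to Smith normal form yields diagonal entries (1,1,1,1,1,1,1,1,1,1,1,1,1,1,1,1,1).

Computing H_k = (kernel of ∂_k) / (image of ∂_{k+1}):

  H_0: rank C_0 − rank ∂_1 = 9 − 8 = 1, and the invariant factors of ∂_1 are all 1, so H_0 = Z.
  H_1: rank ker ∂_1 − rank ∂_2 = (27 − 8) − 17 = 2, and the invariant factors of ∂_2 are all 1, so H_1 = Z^2.
  H_2: rank ker ∂_2 − rank ∂_3 = (18 − 17) − 0 = 1, and there is no ∂_3, so H_2 = Z.

H_0 ≅ Z,  H_1 ≅ Z^2,  H_2 ≅ Z.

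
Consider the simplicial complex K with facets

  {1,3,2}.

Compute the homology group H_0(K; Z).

K has 3 vertices, 3 edges, 1 triangle.
rank ∂_0 = 0, rank ∂_1 = 2 ⇒ b_0 = 3 − 0 − 2 = 1; all invariant factors of ∂_1 are 1 so no torsion. So H_0 = Z.

H_0 = Z.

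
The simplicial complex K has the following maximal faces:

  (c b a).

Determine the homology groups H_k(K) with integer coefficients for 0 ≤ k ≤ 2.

H_0 = Z,  H_1 = 0,  H_2 = 0.

We work with the vertex ordering a < b < c. The simplices of K, each written with vertices in increasing order, are:

  0-simplices (3): a, b, c
  1-simplices (3): ab, ac, bc
  2-simplices (1): abc

so the chain groups are C_0 ≅ Z^3, C_1 ≅ Z^3, C_2 ≅ Z^1.

The boundary map ∂_1: C_1 → C_0 sends each edge [p,q] (with p < q) to q − p. For instance
  ∂bc = c − b.
As a 3×3 matrix over Z this has rank 2, with invariant factors (1,1).

∂_2: C_2 → C_1 acts by ∂[p,q,r] = [q,r] − [p,r] + [p,q]. For instance
  ∂abc = bc − ac + ab.
The 3×1 boundary matrix has rank 1 and Smith normal form diag(1).

Reading off H_k = ker ∂_k / im ∂_{k+1}:

  H_0: rank C_0 − rank ∂_1 = 3 − 2 = 1, and the invariant factors of ∂_1 are all 1, so H_0 ≅ Z.
  H_1: rank ker ∂_1 − rank ∂_2 = (3 − 2) − 1 = 0, and the invariant factors of ∂_2 are all 1, so H_1 ≅ 0.
  H_2: rank ker ∂_2 − rank ∂_3 = (1 − 1) − 0 = 0, and there is no ∂_3, so H_2 ≅ 0.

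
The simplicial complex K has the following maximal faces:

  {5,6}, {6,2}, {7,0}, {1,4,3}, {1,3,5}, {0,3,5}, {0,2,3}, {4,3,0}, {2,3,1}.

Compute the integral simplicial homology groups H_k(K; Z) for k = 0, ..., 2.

H_0 ≅ Z,  H_1 ≅ Z,  H_2 = 0.

Order the vertices as 0 < 1 < 2 < 3 < 4 < 5 < 6 < 7. Listing each simplex with vertices in this order, K has dimension 2 with simplices:

  0-simplices (8): [0], [1], [2], [3], [4], [5], [6], [7]
  1-simplices (14): [0,2], [0,3], [0,4], [0,5], [0,7], [1,2], [1,3], [1,4], [1,5], [2,3], [2,6], [3,4], [3,5], [5,6]
  2-simplices (6): [0,2,3], [0,3,4], [0,3,5], [1,2,3], [1,3,4], [1,3,5]

so the chain groups are C_0 ≅ Z^8, C_1 ≅ Z^14, C_2 ≅ Z^6.

∂_1: C_1 → C_0 maps an edge to its endpoints' difference, ∂[p,q] = q − p. For instance
  ∂[2,6] = [6] − [2].
The 8×14 boundary matrix has rank 7 and Smith normal form diag(1,1,1,1,1,1,1).

Boundary ∂_2: C_2 → C_1 sends each 2-simplex [p,q,r] to [q,r] − [p,r] + [p,q]. For instance
  ∂[1,3,5] = [3,5] − [1,5] + [1,3],
  ∂[1,2,3] = [2,3] − [1,3] + [1,2].
The 14×6 boundary matrix has rank 6 and Smith normal form diag(1,1,1,1,1,1).

From H_k ≅ ker(∂_k) / im(∂_{k+1}) we obtain:

  H_0: rank C_0 − rank ∂_1 = 8 − 7 = 1, and the invariant factors of ∂_1 are all 1, so H_0 ≅ Z.
  H_1: rank ker ∂_1 − rank ∂_2 = (14 − 7) − 6 = 1, and the invariant factors of ∂_2 are all 1, so H_1 ≅ Z.
  H_2: rank ker ∂_2 − rank ∂_3 = (6 − 6) − 0 = 0, and there is no ∂_3, so H_2 ≅ 0.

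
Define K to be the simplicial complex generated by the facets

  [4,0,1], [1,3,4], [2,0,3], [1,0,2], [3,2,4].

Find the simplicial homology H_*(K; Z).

H_0 ≅ Z,  H_1 ≅ Z,  H_2 = 0.

Take the total order 0 < 1 < 2 < 3 < 4 on the vertex set. Then K (dimension 2) consists of the simplices:

  0-simplices (5): [0], [1], [2], [3], [4]
  1-simplices (10): [0,1], [0,2], [0,3], [0,4], [1,2], [1,3], [1,4], [2,3], [2,4], [3,4]
  2-simplices (5): [0,1,2], [0,1,4], [0,2,3], [1,3,4], [2,3,4]

so the chain groups are C_0 ≅ Z^5, C_1 ≅ Z^10, C_2 ≅ Z^5.

The boundary map ∂_1: C_1 → C_0 sends each edge [p,q] (with p < q) to q − p. For instance
  ∂[2,4] = [4] − [2].
The 5×10 boundary matrix has rank 4 and Smith normal form diag(1,1,1,1).

∂_2: C_2 → C_1 maps a triangle to the signed sum of its edges. For instance
  ∂[0,1,2] = [1,2] − [0,2] + [0,1],
  ∂[1,3,4] = [3,4] − [1,4] + [1,3].
The resulting 10×5 matrix has rank 5, and its Smith normal form has invariant factors (1,1,1,1,1).

From H_k ≅ ker(∂_k) / im(∂_{k+1}) we obtain:

  H_0: rank C_0 − rank ∂_1 = 5 − 4 = 1, and the invariant factors of ∂_1 are all 1, so H_0 ≅ Z.
  H_1: rank ker ∂_1 − rank ∂_2 = (10 − 4) − 5 = 1, and the invariant factors of ∂_2 are all 1, so H_1 ≅ Z.
  H_2: rank ker ∂_2 − rank ∂_3 = (5 − 5) − 0 = 0, and there is no ∂_3, so H_2 ≅ 0.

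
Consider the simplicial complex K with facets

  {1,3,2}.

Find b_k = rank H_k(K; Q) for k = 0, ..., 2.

b_0 = 1, b_1 = 0, b_2 = 0.

Fix the vertex order 1 < 2 < 3 and write every simplex with vertices in increasing order. Then dim K = 2 and the simplices of K are:

  0-simplices (3): [1], [2], [3]
  1-simplices (3): [1,2], [1,3], [2,3]
  2-simplices (1): [1,2,3]

so the chain groups are C_0 ≅ Z^3, C_1 ≅ Z^3, C_2 ≅ Z^1.

The boundary map ∂_1: C_1 → C_0 sends each edge [p,q] (with p < q) to q − p. For instance
  ∂[1,2] = [2] − [1].
The resulting 3×3 matrix has rank 2, and its Smith normal form has invariant factors (1,1).

∂_2: C_2 → C_1 sends each 2-simplex [p,q,r] to [q,r] − [p,r] + [p,q]. For instance
  ∂[1,2,3] = [2,3] − [1,3] + [1,2].
As a 3×1 matrix over Z this has rank 1, with invariant factors (1).

Reading off H_k = ker ∂_k / im ∂_{k+1}:

  H_0: rank C_0 − rank ∂_1 = 3 − 2 = 1, and the invariant factors of ∂_1 are all 1, so H_0 ≅ Z.
  H_1: rank ker ∂_1 − rank ∂_2 = (3 − 2) − 1 = 0, and the invariant factors of ∂_2 are all 1, so H_1 ≅ 0.
  H_2: rank ker ∂_2 − rank ∂_3 = (1 − 1) − 0 = 0, and there is no ∂_3, so H_2 ≅ 0.

Hence the Betti numbers are b_0 = 1, b_1 = 0, b_2 = 0.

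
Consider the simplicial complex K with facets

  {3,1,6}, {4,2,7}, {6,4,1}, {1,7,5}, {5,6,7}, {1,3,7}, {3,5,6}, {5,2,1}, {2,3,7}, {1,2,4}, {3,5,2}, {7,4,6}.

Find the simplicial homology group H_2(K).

Fix the vertex order 1 < 2 < 3 < 4 < 5 < 6 < 7 and write every simplex with vertices in increasing order. Then dim K = 2 and the simplices of K are:

  0-simplices (7): [1], [2], [3], [4], [5], [6], [7]
  1-simplices (18): [1,2], [1,3], [1,4], [1,5], [1,6], [1,7], [2,3], [2,4], [2,5], [2,7], [3,5], [3,6], [3,7], [4,6], [4,7], [5,6], [5,7], [6,7]
  2-simplices (12): [1,2,4], [1,2,5], [1,3,6], [1,3,7], [1,4,6], [1,5,7], [2,3,5], [2,3,7], [2,4,7], [3,5,6], [4,6,7], [5,6,7]

giving chain groups C_0 ≅ Z^7, C_1 ≅ Z^18, C_2 ≅ Z^12.

∂_1: C_1 → C_0 sends each edge [p,q] (with p < q) to q − p. For instance
  ∂[2,4] = [4] − [2].
This gives a 7×18 integer matrix of rank 6; reducing to Smith normal form yields diagonal entries (1,1,1,1,1,1).

∂_2: C_2 → C_1 sends each 2-simplex [p,q,r] to [q,r] − [p,r] + [p,q]. For instance
  ∂[1,3,7] = [3,7] − [1,7] + [1,3],
  ∂[1,3,6] = [3,6] − [1,6] + [1,3].
This gives a 18×12 integer matrix of rank 12; reducing to Smith normal form yields diagonal entries (1,1,1,1,1,1,1,1,1,1,1,2).

Now H_k = ker ∂_k / im ∂_{k+1}, so:

  H_2: rank ker ∂_2 − rank ∂_3 = (12 − 12) − 0 = 0, and there is no ∂_3, so H_2 ≅ 0.

H_2 ≅ 0.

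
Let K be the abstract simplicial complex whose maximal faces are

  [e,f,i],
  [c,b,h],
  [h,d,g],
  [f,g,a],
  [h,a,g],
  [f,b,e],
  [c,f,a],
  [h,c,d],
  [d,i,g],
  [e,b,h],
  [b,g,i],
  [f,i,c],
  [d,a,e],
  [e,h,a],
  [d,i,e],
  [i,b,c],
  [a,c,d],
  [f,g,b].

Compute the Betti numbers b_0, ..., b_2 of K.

b_0 = 1, b_1 = 1, b_2 = 0.

K has 9 vertices, 27 edges, 18 triangles.
rank ∂_0 = 0, rank ∂_1 = 8 ⇒ b_0 = 9 − 0 − 8 = 1; all invariant factors of ∂_1 are 1 so no torsion. So H_0 ≅ Z.
rank ∂_1 = 8, rank ∂_2 = 18 ⇒ b_1 = 27 − 8 − 18 = 1; ∂_2 has invariant factor(s) [2] giving torsion. So H_1 ≅ Z ⊕ Z/2.
rank ∂_2 = 18, rank ∂_3 = 0 ⇒ b_2 = 18 − 18 − 0 = 0. So H_2 ≅ 0.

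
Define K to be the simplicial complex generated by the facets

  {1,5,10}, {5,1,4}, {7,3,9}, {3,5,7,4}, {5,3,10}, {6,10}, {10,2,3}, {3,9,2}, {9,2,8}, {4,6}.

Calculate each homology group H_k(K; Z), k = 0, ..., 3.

We work with the vertex ordering 1 < 2 < 3 < 4 < 5 < 6 < 7 < 8 < 9 < 10. The simplices of K, each written with vertices in increasing order, are:

  0-simplices (10): [1], [2], [3], [4], [5], [6], [7], [8], [9], [10]
  1-simplices (20): [1,4], [1,5], [1,10], [2,3], [2,8], [2,9], [2,10], [3,4], [3,5], [3,7], [3,9], [3,10], [4,5], [4,6], [4,7], [5,7], [5,10], [6,10], [7,9], [8,9]
  2-simplices (11): [1,4,5], [1,5,10], [2,3,9], [2,3,10], [2,8,9], [3,4,5], [3,4,7], [3,5,7], [3,5,10], [3,7,9], [4,5,7]
  3-simplices (1): [3,4,5,7]

so the chain groups are C_0 ≅ Z^10, C_1 ≅ Z^20, C_2 ≅ Z^11, C_3 ≅ Z^1.

The boundary map ∂_1: C_1 → C_0 is given by ∂[p,q] = [q] − [p]. For instance
  ∂[3,5] = [5] − [3].
As a 10×20 matrix over Z this has rank 9, with invariant factors (1,1,1,1,1,1,1,1,1).

Boundary ∂_2: C_2 → C_1 acts by ∂[p,q,r] = [q,r] − [p,r] + [p,q]. For instance
  ∂[3,5,10] = [5,10] − [3,10] + [3,5],
  ∂[3,7,9] = [7,9] − [3,9] + [3,7].
This gives a 20×11 integer matrix of rank 10; reducing to Smith normal form yields diagonal entries (1,1,1,1,1,1,1,1,1,1).

Boundary ∂_3: C_3 → C_2 sends each 3-simplex σ to the alternating sum Σ_i (−1)^i (σ with its i-th vertex removed). For instance
  ∂[3,4,5,7] = [4,5,7] − [3,5,7] + [3,4,7] − [3,4,5].
The resulting 11×1 matrix has rank 1, and its Smith normal form has invariant factors (1).

From H_k ≅ ker(∂_k) / im(∂_{k+1}) we obtain:

  H_0: rank C_0 − rank ∂_1 = 10 − 9 = 1, and the invariant factors of ∂_1 are all 1, so H_0 ≅ Z.
  H_1: rank ker ∂_1 − rank ∂_2 = (20 − 9) − 10 = 1, and the invariant factors of ∂_2 are all 1, so H_1 ≅ Z.
  H_2: rank ker ∂_2 − rank ∂_3 = (11 − 10) − 1 = 0, and the invariant factors of ∂_3 are all 1, so H_2 ≅ 0.
  H_3: rank ker ∂_3 − rank ∂_4 = (1 − 1) − 0 = 0, and there is no ∂_4, so H_3 ≅ 0.

H_0 = Z,  H_1 = Z,  H_2 = 0,  H_3 = 0.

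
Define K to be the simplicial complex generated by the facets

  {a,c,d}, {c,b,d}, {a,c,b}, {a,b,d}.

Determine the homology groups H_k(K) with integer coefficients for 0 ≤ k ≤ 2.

We work with the vertex ordering a < b < c < d. The simplices of K, each written with vertices in increasing order, are:

  0-simplices (4): a, b, c, d
  1-simplices (6): ab, ac, ad, bc, bd, cd
  2-simplices (4): abc, abd, acd, bcd

giving chain groups C_0 ≅ Z^4, C_1 ≅ Z^6, C_2 ≅ Z^4.

∂_1: C_1 → C_0 maps an edge to its endpoints' difference, ∂[p,q] = q − p.
This gives a 4×6 integer matrix of rank 3; reducing to Smith normal form yields diagonal entries (1,1,1).

∂_2: C_2 → C_1 sends each 2-simplex [p,q,r] to [q,r] − [p,r] + [p,q]. For instance
  ∂acd = cd − ad + ac,
  ∂bcd = cd − bd + bc.
The 6×4 boundary matrix has rank 3 and Smith normal form diag(1,1,1).

From H_k ≅ ker(∂_k) / im(∂_{k+1}) we obtain:

  H_0: rank C_0 − rank ∂_1 = 4 − 3 = 1, and the invariant factors of ∂_1 are all 1, so H_0 = Z.
  H_1: rank ker ∂_1 − rank ∂_2 = (6 − 3) − 3 = 0, and the invariant factors of ∂_2 are all 1, so H_1 = 0.
  H_2: rank ker ∂_2 − rank ∂_3 = (4 − 3) − 0 = 1, and there is no ∂_3, so H_2 = Z.

As a check, the Euler characteristic is 4 − 6 + 4 = 2, which agrees with 1 − 0 + 1 = 2.

H_0 = Z,  H_1 = 0,  H_2 = Z.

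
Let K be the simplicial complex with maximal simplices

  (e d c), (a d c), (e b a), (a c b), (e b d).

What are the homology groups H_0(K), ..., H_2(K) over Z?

H_0 = Z,  H_1 = Z,  H_2 = 0.

Order the vertices as a < b < c < d < e. Listing each simplex with vertices in this order, K has dimension 2 with simplices:

  0-simplices (5): a, b, c, d, e
  1-simplices (10): ab, ac, ad, ae, bc, bd, be, cd, ce, de
  2-simplices (5): abc, abe, acd, bde, cde

so the chain groups are C_0 ≅ Z^5, C_1 ≅ Z^10, C_2 ≅ Z^5.

∂_1: C_1 → C_0 sends each edge [p,q] (with p < q) to q − p.
The 5×10 boundary matrix has rank 4 and Smith normal form diag(1,1,1,1).

Boundary ∂_2: C_2 → C_1 maps a triangle to the signed sum of its edges. For instance
  ∂abc = bc − ac + ab,
  ∂acd = cd − ad + ac.
This gives a 10×5 integer matrix of rank 5; reducing to Smith normal form yields diagonal entries (1,1,1,1,1).

Computing H_k = (kernel of ∂_k) / (image of ∂_{k+1}):

  H_0: rank C_0 − rank ∂_1 = 5 − 4 = 1, and the invariant factors of ∂_1 are all 1, so H_0 = Z.
  H_1: rank ker ∂_1 − rank ∂_2 = (10 − 4) − 5 = 1, and the invariant factors of ∂_2 are all 1, so H_1 = Z.
  H_2: rank ker ∂_2 − rank ∂_3 = (5 − 5) − 0 = 0, and there is no ∂_3, so H_2 = 0.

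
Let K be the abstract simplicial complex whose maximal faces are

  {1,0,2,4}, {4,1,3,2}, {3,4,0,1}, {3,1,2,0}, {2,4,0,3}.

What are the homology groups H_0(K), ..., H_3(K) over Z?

Order the vertices as 0 < 1 < 2 < 3 < 4. Listing each simplex with vertices in this order, K has dimension 3 with simplices:

  0-simplices (5): [0], [1], [2], [3], [4]
  1-simplices (10): [0,1], [0,2], [0,3], [0,4], [1,2], [1,3], [1,4], [2,3], [2,4], [3,4]
  2-simplices (10): [0,1,2], [0,1,3], [0,1,4], [0,2,3], [0,2,4], [0,3,4], [1,2,3], [1,2,4], [1,3,4], [2,3,4]
  3-simplices (5): [0,1,2,3], [0,1,2,4], [0,1,3,4], [0,2,3,4], [1,2,3,4]

so the chain groups are C_0 ≅ Z^5, C_1 ≅ Z^10, C_2 ≅ Z^10, C_3 ≅ Z^5.

∂_1: C_1 → C_0 is given by ∂[p,q] = [q] − [p].
The 5×10 boundary matrix has rank 4 and Smith normal form diag(1,1,1,1).

Boundary ∂_2: C_2 → C_1 maps a triangle to the signed sum of its edges. For instance
  ∂[0,2,4] = [2,4] − [0,4] + [0,2],
  ∂[1,2,3] = [2,3] − [1,3] + [1,2].
As a 10×10 matrix over Z this has rank 6, with invariant factors (1,1,1,1,1,1).

∂_3: C_3 → C_2 sends each 3-simplex σ to the alternating sum Σ_i (−1)^i (σ with its i-th vertex removed). For instance
  ∂[0,1,2,3] = [1,2,3] − [0,2,3] + [0,1,3] − [0,1,2],
  ∂[0,2,3,4] = [2,3,4] − [0,3,4] + [0,2,4] − [0,2,3].
The resulting 10×5 matrix has rank 4, and its Smith normal form has invariant factors (1,1,1,1).

Reading off H_k = ker ∂_k / im ∂_{k+1}:

  H_0: rank C_0 − rank ∂_1 = 5 − 4 = 1, and the invariant factors of ∂_1 are all 1, so H_0 = Z.
  H_1: rank ker ∂_1 − rank ∂_2 = (10 − 4) − 6 = 0, and the invariant factors of ∂_2 are all 1, so H_1 = 0.
  H_2: rank ker ∂_2 − rank ∂_3 = (10 − 6) − 4 = 0, and the invariant factors of ∂_3 are all 1, so H_2 = 0.
  H_3: rank ker ∂_3 − rank ∂_4 = (5 − 4) − 0 = 1, and there is no ∂_4, so H_3 = Z.

As a check, the Euler characteristic is 5 − 10 + 10 − 5 = 0, which agrees with 1 − 0 + 0 − 1 = 0.
(K is a triangulation of the 3-sphere S^3.)

H_0 ≅ Z,  H_1 = 0,  H_2 = 0,  H_3 ≅ Z.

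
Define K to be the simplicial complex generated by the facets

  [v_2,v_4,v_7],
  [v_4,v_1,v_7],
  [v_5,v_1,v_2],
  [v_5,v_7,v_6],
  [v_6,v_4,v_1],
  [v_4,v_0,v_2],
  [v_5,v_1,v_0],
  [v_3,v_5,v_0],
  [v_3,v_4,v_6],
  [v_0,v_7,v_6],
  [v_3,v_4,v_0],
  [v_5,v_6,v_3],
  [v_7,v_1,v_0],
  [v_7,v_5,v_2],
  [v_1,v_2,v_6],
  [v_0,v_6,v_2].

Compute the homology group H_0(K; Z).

We work with the vertex ordering v_0 < v_1 < v_2 < v_3 < v_4 < v_5 < v_6 < v_7. The simplices of K, each written with vertices in increasing order, are:

  0-simplices (8): [v_0], [v_1], [v_2], [v_3], [v_4], [v_5], [v_6], [v_7]
  1-simplices (24): (24 of them)
  2-simplices (16): (16 of them)

Hence C_0 ≅ Z^8, C_1 ≅ Z^24, C_2 ≅ Z^16.

Boundary ∂_1: C_1 → C_0 is given by ∂[p,q] = [q] − [p].
The resulting 8×24 matrix has rank 7, and its Smith normal form has invariant factors (1,1,1,1,1,1,1).

Boundary ∂_2: C_2 → C_1 acts by ∂[p,q,r] = [q,r] − [p,r] + [p,q]. For instance
  ∂[v_1,v_2,v_6] = [v_2,v_6] − [v_1,v_6] + [v_1,v_2],
  ∂[v_5,v_6,v_7] = [v_6,v_7] − [v_5,v_7] + [v_5,v_6].
The resulting 24×16 matrix has rank 15, and its Smith normal form has invariant factors (1,1,1,1,1,1,1,1,1,1,1,1,1,1,1).

Reading off H_k = ker ∂_k / im ∂_{k+1}:

  H_0: rank C_0 − rank ∂_1 = 8 − 7 = 1, and the invariant factors of ∂_1 are all 1, so H_0 = Z.

(K is a triangulation of the torus T^2.)

H_0 = Z.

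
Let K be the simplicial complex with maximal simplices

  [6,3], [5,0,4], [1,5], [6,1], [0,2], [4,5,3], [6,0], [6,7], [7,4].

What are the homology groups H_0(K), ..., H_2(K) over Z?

H_0 = Z,  H_1 = Z^3,  H_2 = 0.

Fix the vertex order 0 < 1 < 2 < 3 < 4 < 5 < 6 < 7 and write every simplex with vertices in increasing order. Then dim K = 2 and the simplices of K are:

  0-simplices (8): [0], [1], [2], [3], [4], [5], [6], [7]
  1-simplices (12): [0,2], [0,4], [0,5], [0,6], [1,5], [1,6], [3,4], [3,5], [3,6], [4,5], [4,7], [6,7]
  2-simplices (2): [0,4,5], [3,4,5]

giving chain groups C_0 ≅ Z^8, C_1 ≅ Z^12, C_2 ≅ Z^2.

∂_1: C_1 → C_0 maps an edge to its endpoints' difference, ∂[p,q] = q − p. For instance
  ∂[6,7] = [7] − [6].
The resulting 8×12 matrix has rank 7, and its Smith normal form has invariant factors (1,1,1,1,1,1,1).

Boundary ∂_2: C_2 → C_1 sends each 2-simplex [p,q,r] to [q,r] − [p,r] + [p,q]. For instance
  ∂[3,4,5] = [4,5] − [3,5] + [3,4],
  ∂[0,4,5] = [4,5] − [0,5] + [0,4].
The resulting 12×2 matrix has rank 2, and its Smith normal form has invariant factors (1,1).

Now H_k = ker ∂_k / im ∂_{k+1}, so:

  H_0: rank C_0 − rank ∂_1 = 8 − 7 = 1, and the invariant factors of ∂_1 are all 1, so H_0 = Z.
  H_1: rank ker ∂_1 − rank ∂_2 = (12 − 7) − 2 = 3, and the invariant factors of ∂_2 are all 1, so H_1 = Z^3.
  H_2: rank ker ∂_2 − rank ∂_3 = (2 − 2) − 0 = 0, and there is no ∂_3, so H_2 = 0.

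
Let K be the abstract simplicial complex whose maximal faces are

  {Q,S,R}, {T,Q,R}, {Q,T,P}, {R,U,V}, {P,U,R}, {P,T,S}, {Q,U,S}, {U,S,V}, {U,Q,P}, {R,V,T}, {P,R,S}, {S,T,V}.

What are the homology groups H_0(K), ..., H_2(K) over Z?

Order the vertices as P < Q < R < S < T < U < V. Listing each simplex with vertices in this order, K has dimension 2 with simplices:

  0-simplices (7): P, Q, R, S, T, U, V
  1-simplices (18): PQ, PR, PS, PT, PU, QR, QS, QT, QU, RS, RT, RU, RV, ST, SU, SV, TV, UV
  2-simplices (12): PQT, PQU, PRS, PRU, PST, QRS, QRT, QSU, RTV, RUV, STV, SUV

giving chain groups C_0 ≅ Z^7, C_1 ≅ Z^18, C_2 ≅ Z^12.

The boundary map ∂_1: C_1 → C_0 is given by ∂[p,q] = [q] − [p]. For instance
  ∂PQ = Q − P.
This gives a 7×18 integer matrix of rank 6; reducing to Smith normal form yields diagonal entries (1,1,1,1,1,1).

Boundary ∂_2: C_2 → C_1 maps a triangle to the signed sum of its edges. For instance
  ∂RTV = TV − RV + RT,
  ∂STV = TV − SV + ST.
The 18×12 boundary matrix has rank 12 and Smith normal form diag(1,1,1,1,1,1,1,1,1,1,1,2).

Computing H_k = (kernel of ∂_k) / (image of ∂_{k+1}):

  H_0: rank C_0 − rank ∂_1 = 7 − 6 = 1, and the invariant factors of ∂_1 are all 1, so H_0 ≅ Z.
  H_1: rank ker ∂_1 − rank ∂_2 = (18 − 6) − 12 = 0, and ∂_2 has invariant factor 2 > 1, so H_1 ≅ Z/2.
  H_2: rank ker ∂_2 − rank ∂_3 = (12 − 12) − 0 = 0, and there is no ∂_3, so H_2 ≅ 0.

H_0 ≅ Z,  H_1 ≅ Z/2,  H_2 = 0.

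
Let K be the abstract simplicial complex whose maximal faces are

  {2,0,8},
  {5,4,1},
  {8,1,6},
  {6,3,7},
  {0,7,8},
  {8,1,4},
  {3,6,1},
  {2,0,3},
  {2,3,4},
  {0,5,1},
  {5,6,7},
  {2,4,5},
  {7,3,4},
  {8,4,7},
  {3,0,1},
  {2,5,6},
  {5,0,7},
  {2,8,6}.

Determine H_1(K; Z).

H_1 = Z^2.

Order the vertices as 0 < 1 < 2 < 3 < 4 < 5 < 6 < 7 < 8. Listing each simplex with vertices in this order, K has dimension 2 with simplices:

  0-simplices (9): [0], [1], [2], [3], [4], [5], [6], [7], [8]
  1-simplices (27): (27 of them)
  2-simplices (18): [0,1,3], [0,1,5], [0,2,3], [0,2,8], [0,5,7], [0,7,8], [1,3,6], [1,4,5], [1,4,8], [1,6,8], [2,3,4], [2,4,5], [2,5,6], [2,6,8], [3,4,7], [3,6,7], [4,7,8], [5,6,7]

so the chain groups are C_0 ≅ Z^9, C_1 ≅ Z^27, C_2 ≅ Z^18.

∂_1: C_1 → C_0 is given by ∂[p,q] = [q] − [p].
As a 9×27 matrix over Z this has rank 8, with invariant factors (1,1,1,1,1,1,1,1).

Boundary ∂_2: C_2 → C_1 maps a triangle to the signed sum of its edges. For instance
  ∂[0,2,3] = [2,3] − [0,3] + [0,2],
  ∂[4,7,8] = [7,8] − [4,8] + [4,7].
The resulting 27×18 matrix has rank 17, and its Smith normal form has invariant factors (1,1,1,1,1,1,1,1,1,1,1,1,1,1,1,1,1).

Now H_k = ker ∂_k / im ∂_{k+1}, so:

  H_1: rank ker ∂_1 − rank ∂_2 = (27 − 8) − 17 = 2, and the invariant factors of ∂_2 are all 1, so H_1 ≅ Z^2.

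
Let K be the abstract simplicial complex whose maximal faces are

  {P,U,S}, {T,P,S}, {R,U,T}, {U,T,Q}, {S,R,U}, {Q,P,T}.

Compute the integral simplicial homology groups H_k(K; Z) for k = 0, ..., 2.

H_0 ≅ Z,  H_1 ≅ Z,  H_2 = 0.

K has 6 vertices, 12 edges, 6 triangles.
rank ∂_0 = 0, rank ∂_1 = 5 ⇒ b_0 = 6 − 0 − 5 = 1; all invariant factors of ∂_1 are 1 so no torsion. So H_0 = Z.
rank ∂_1 = 5, rank ∂_2 = 6 ⇒ b_1 = 12 − 5 − 6 = 1; all invariant factors of ∂_2 are 1 so no torsion. So H_1 = Z.
rank ∂_2 = 6, rank ∂_3 = 0 ⇒ b_2 = 6 − 6 − 0 = 0. So H_2 = 0.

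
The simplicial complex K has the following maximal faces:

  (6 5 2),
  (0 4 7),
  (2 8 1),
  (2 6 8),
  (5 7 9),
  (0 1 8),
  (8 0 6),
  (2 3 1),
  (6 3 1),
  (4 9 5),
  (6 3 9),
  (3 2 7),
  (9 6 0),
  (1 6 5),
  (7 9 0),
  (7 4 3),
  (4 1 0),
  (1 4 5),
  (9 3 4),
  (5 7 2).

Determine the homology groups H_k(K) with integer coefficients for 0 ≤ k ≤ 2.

H_0 ≅ Z,  H_1 ≅ Z ⊕ Z_2,  H_2 = 0.

Fix the vertex order 0 < 1 < 2 < 3 < 4 < 5 < 6 < 7 < 8 < 9 and write every simplex with vertices in increasing order. Then dim K = 2 and the simplices of K are:

  0-simplices (10): [0], [1], [2], [3], [4], [5], [6], [7], [8], [9]
  1-simplices (30): (30 of them)
  2-simplices (20): (20 of them)

so the chain groups are C_0 ≅ Z^10, C_1 ≅ Z^30, C_2 ≅ Z^20.

Boundary ∂_1: C_1 → C_0 is given by ∂[p,q] = [q] − [p]. For instance
  ∂[6,9] = [9] − [6].
This gives a 10×30 integer matrix of rank 9; reducing to Smith normal form yields diagonal entries (1,1,1,1,1,1,1,1,1).

∂_2: C_2 → C_1 sends each 2-simplex [p,q,r] to [q,r] − [p,r] + [p,q]. For instance
  ∂[1,3,6] = [3,6] − [1,6] + [1,3],
  ∂[2,5,7] = [5,7] − [2,7] + [2,5].
As a 30×20 matrix over Z this has rank 20, with invariant factors (1,1,1,1,1,1,1,1,1,1,1,1,1,1,1,1,1,1,1,2).

Reading off H_k = ker ∂_k / im ∂_{k+1}:

  H_0: rank C_0 − rank ∂_1 = 10 − 9 = 1, and the invariant factors of ∂_1 are all 1, so H_0 ≅ Z.
  H_1: rank ker ∂_1 − rank ∂_2 = (30 − 9) − 20 = 1, and ∂_2 has invariant factor 2 > 1, so H_1 ≅ Z ⊕ Z_2.
  H_2: rank ker ∂_2 − rank ∂_3 = (20 − 20) − 0 = 0, and there is no ∂_3, so H_2 ≅ 0.

As a check, the Euler characteristic is 10 − 30 + 20 = 0, which agrees with 1 − 1 + 0 = 0.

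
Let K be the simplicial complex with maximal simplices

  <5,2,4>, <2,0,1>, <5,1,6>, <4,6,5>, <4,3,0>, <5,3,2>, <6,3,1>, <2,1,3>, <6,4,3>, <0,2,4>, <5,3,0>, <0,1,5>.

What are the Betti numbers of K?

b_0 = 1, b_1 = 0, b_2 = 0.

Take the total order 0 < 1 < 2 < 3 < 4 < 5 < 6 on the vertex set. Then K (dimension 2) consists of the simplices:

  0-simplices (7): [0], [1], [2], [3], [4], [5], [6]
  1-simplices (18): [0,1], [0,2], [0,3], [0,4], [0,5], [1,2], [1,3], [1,5], [1,6], [2,3], [2,4], [2,5], [3,4], [3,5], [3,6], [4,5], [4,6], [5,6]
  2-simplices (12): [0,1,2], [0,1,5], [0,2,4], [0,3,4], [0,3,5], [1,2,3], [1,3,6], [1,5,6], [2,3,5], [2,4,5], [3,4,6], [4,5,6]

giving chain groups C_0 ≅ Z^7, C_1 ≅ Z^18, C_2 ≅ Z^12.

The boundary map ∂_1: C_1 → C_0 is given by ∂[p,q] = [q] − [p]. For instance
  ∂[0,5] = [5] − [0].
This gives a 7×18 integer matrix of rank 6; reducing to Smith normal form yields diagonal entries (1,1,1,1,1,1).

Boundary ∂_2: C_2 → C_1 maps a triangle to the signed sum of its edges. For instance
  ∂[0,3,5] = [3,5] − [0,5] + [0,3],
  ∂[1,3,6] = [3,6] − [1,6] + [1,3].
As a 18×12 matrix over Z this has rank 12, with invariant factors (1,1,1,1,1,1,1,1,1,1,1,2).

Now H_k = ker ∂_k / im ∂_{k+1}, so:

  H_0: rank C_0 − rank ∂_1 = 7 − 6 = 1, and the invariant factors of ∂_1 are all 1, so H_0 = Z.
  H_1: rank ker ∂_1 − rank ∂_2 = (18 − 6) − 12 = 0, and ∂_2 has invariant factor 2 > 1, so H_1 = Z/2.
  H_2: rank ker ∂_2 − rank ∂_3 = (12 − 12) − 0 = 0, and there is no ∂_3, so H_2 = 0.

As a check, the Euler characteristic is 7 − 18 + 12 = 1, which agrees with 1 − 0 + 0 = 1.
(K is a triangulation of the real projective plane RP^2.)

Hence the Betti numbers are b_0 = 1, b_1 = 0, b_2 = 0.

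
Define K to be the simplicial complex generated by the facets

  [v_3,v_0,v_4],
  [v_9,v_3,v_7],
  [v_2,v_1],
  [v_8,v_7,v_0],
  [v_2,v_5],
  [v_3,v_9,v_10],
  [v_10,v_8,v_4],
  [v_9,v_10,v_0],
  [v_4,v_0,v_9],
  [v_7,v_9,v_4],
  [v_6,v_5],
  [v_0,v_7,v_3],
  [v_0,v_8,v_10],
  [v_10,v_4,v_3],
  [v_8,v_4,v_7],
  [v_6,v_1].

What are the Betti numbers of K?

b_0 = 2, b_1 = 1, b_2 = 0.

Fix the vertex order v_0 < v_1 < v_2 < v_3 < v_4 < v_5 < v_6 < v_7 < v_8 < v_9 < v_10 and write every simplex with vertices in increasing order. Then dim K = 2 and the simplices of K are:

  0-simplices (11): [v_0], [v_1], [v_2], [v_3], [v_4], [v_5], [v_6], [v_7], [v_8], [v_9], [v_10]
  1-simplices (22): (22 of them)
  2-simplices (12): (12 of them)

Hence C_0 ≅ Z^11, C_1 ≅ Z^22, C_2 ≅ Z^12.

The boundary map ∂_1: C_1 → C_0 maps an edge to its endpoints' difference, ∂[p,q] = q − p. For instance
  ∂[v_0,v_3] = [v_3] − [v_0].
As a 11×22 matrix over Z this has rank 9, with invariant factors (1,1,1,1,1,1,1,1,1).

The boundary map ∂_2: C_2 → C_1 sends each 2-simplex [p,q,r] to [q,r] − [p,r] + [p,q]. For instance
  ∂[v_0,v_7,v_8] = [v_7,v_8] − [v_0,v_8] + [v_0,v_7],
  ∂[v_4,v_7,v_8] = [v_7,v_8] − [v_4,v_8] + [v_4,v_7].
This gives a 22×12 integer matrix of rank 12; reducing to Smith normal form yields diagonal entries (1,1,1,1,1,1,1,1,1,1,1,2).

Now H_k = ker ∂_k / im ∂_{k+1}, so:

  H_0: rank C_0 − rank ∂_1 = 11 − 9 = 2, and the invariant factors of ∂_1 are all 1, so H_0 ≅ Z^2.
  H_1: rank ker ∂_1 − rank ∂_2 = (22 − 9) − 12 = 1, and ∂_2 has invariant factor 2 > 1, so H_1 ≅ Z ⊕ Z/2Z.
  H_2: rank ker ∂_2 − rank ∂_3 = (12 − 12) − 0 = 0, and there is no ∂_3, so H_2 ≅ 0.

As a check, the Euler characteristic is 11 − 22 + 12 = 1, which agrees with 2 − 1 + 0 = 1.

Hence the Betti numbers are b_0 = 2, b_1 = 1, b_2 = 0.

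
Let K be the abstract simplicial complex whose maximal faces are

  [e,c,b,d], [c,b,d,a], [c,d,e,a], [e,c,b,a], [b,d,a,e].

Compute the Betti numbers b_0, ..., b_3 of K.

b_0 = 1, b_1 = 0, b_2 = 0, b_3 = 1.

K has 5 vertices, 10 edges, 10 triangles, 5 3-simplices.
rank ∂_0 = 0, rank ∂_1 = 4 ⇒ b_0 = 5 − 0 − 4 = 1; all invariant factors of ∂_1 are 1 so no torsion. So H_0 = Z.
rank ∂_1 = 4, rank ∂_2 = 6 ⇒ b_1 = 10 − 4 − 6 = 0; all invariant factors of ∂_2 are 1 so no torsion. So H_1 = 0.
rank ∂_2 = 6, rank ∂_3 = 4 ⇒ b_2 = 10 − 6 − 4 = 0; all invariant factors of ∂_3 are 1 so no torsion. So H_2 = 0.
rank ∂_3 = 4, rank ∂_4 = 0 ⇒ b_3 = 5 − 4 − 0 = 1. So H_3 = Z.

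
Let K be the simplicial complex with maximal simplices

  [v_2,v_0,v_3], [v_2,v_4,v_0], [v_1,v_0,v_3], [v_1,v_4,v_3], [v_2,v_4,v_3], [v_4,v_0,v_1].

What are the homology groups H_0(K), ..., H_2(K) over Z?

H_0 ≅ Z,  H_1 = 0,  H_2 ≅ Z.

K has 5 vertices, 9 edges, 6 triangles.
rank ∂_0 = 0, rank ∂_1 = 4 ⇒ b_0 = 5 − 0 − 4 = 1; all invariant factors of ∂_1 are 1 so no torsion. So H_0 = Z.
rank ∂_1 = 4, rank ∂_2 = 5 ⇒ b_1 = 9 − 4 − 5 = 0; all invariant factors of ∂_2 are 1 so no torsion. So H_1 = 0.
rank ∂_2 = 5, rank ∂_3 = 0 ⇒ b_2 = 6 − 5 − 0 = 1. So H_2 = Z.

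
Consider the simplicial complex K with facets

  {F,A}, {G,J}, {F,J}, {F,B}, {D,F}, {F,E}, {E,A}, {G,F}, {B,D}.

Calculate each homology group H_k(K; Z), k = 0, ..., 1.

Fix the vertex order A < B < D < E < F < G < J and write every simplex with vertices in increasing order. Then dim K = 1 and the simplices of K are:

  0-simplices (7): A, B, D, E, F, G, J
  1-simplices (9): AE, AF, BD, BF, DF, EF, FG, FJ, GJ

Hence C_0 ≅ Z^7, C_1 ≅ Z^9.

Boundary ∂_1: C_1 → C_0 is given by ∂[p,q] = [q] − [p].
As a 7×9 matrix over Z this has rank 6, with invariant factors (1,1,1,1,1,1).

From H_k ≅ ker(∂_k) / im(∂_{k+1}) we obtain:

  H_0: rank C_0 − rank ∂_1 = 7 − 6 = 1, and the invariant factors of ∂_1 are all 1, so H_0 = Z.
  H_1: rank ker ∂_1 − rank ∂_2 = (9 − 6) − 0 = 3, and there is no ∂_2, so H_1 = Z^3.

(K is a triangulation of a wedge of 3 circles.)

H_0 ≅ Z,  H_1 ≅ Z^3.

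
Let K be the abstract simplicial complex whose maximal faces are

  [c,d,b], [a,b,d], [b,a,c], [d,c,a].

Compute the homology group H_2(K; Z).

K has 4 vertices, 6 edges, 4 triangles.
rank ∂_2 = 3, rank ∂_3 = 0 ⇒ b_2 = 4 − 3 − 0 = 1. So H_2 = Z.

H_2 ≅ Z.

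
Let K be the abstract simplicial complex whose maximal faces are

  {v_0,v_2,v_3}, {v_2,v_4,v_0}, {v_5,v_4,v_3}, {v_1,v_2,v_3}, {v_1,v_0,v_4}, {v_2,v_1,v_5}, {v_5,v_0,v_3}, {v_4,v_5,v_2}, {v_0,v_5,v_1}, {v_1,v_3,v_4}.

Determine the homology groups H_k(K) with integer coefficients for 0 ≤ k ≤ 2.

Take the total order v_0 < v_1 < v_2 < v_3 < v_4 < v_5 on the vertex set. Then K (dimension 2) consists of the simplices:

  0-simplices (6): [v_0], [v_1], [v_2], [v_3], [v_4], [v_5]
  1-simplices (15): (15 of them)
  2-simplices (10): [v_0,v_1,v_4], [v_0,v_1,v_5], [v_0,v_2,v_3], [v_0,v_2,v_4], [v_0,v_3,v_5], [v_1,v_2,v_3], [v_1,v_2,v_5], [v_1,v_3,v_4], [v_2,v_4,v_5], [v_3,v_4,v_5]

Hence C_0 ≅ Z^6, C_1 ≅ Z^15, C_2 ≅ Z^10.

The boundary map ∂_1: C_1 → C_0 is given by ∂[p,q] = [q] − [p]. For instance
  ∂[v_4,v_5] = [v_5] − [v_4].
The 6×15 boundary matrix has rank 5 and Smith normal form diag(1,1,1,1,1).

Boundary ∂_2: C_2 → C_1 maps a triangle to the signed sum of its edges. For instance
  ∂[v_1,v_2,v_3] = [v_2,v_3] − [v_1,v_3] + [v_1,v_2],
  ∂[v_3,v_4,v_5] = [v_4,v_5] − [v_3,v_5] + [v_3,v_4].
The resulting 15×10 matrix has rank 10, and its Smith normal form has invariant factors (1,1,1,1,1,1,1,1,1,2).

Computing H_k = (kernel of ∂_k) / (image of ∂_{k+1}):

  H_0: rank C_0 − rank ∂_1 = 6 − 5 = 1, and the invariant factors of ∂_1 are all 1, so H_0 = Z.
  H_1: rank ker ∂_1 − rank ∂_2 = (15 − 5) − 10 = 0, and ∂_2 has invariant factor 2 > 1, so H_1 = Z/2.
  H_2: rank ker ∂_2 − rank ∂_3 = (10 − 10) − 0 = 0, and there is no ∂_3, so H_2 = 0.

As a check, the Euler characteristic is 6 − 15 + 10 = 1, which agrees with 1 − 0 + 0 = 1.

H_0 ≅ Z,  H_1 ≅ Z/2,  H_2 = 0.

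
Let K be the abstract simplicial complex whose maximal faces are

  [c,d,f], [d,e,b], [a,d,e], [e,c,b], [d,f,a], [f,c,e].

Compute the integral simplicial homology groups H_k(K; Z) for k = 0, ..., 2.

We work with the vertex ordering a < b < c < d < e < f. The simplices of K, each written with vertices in increasing order, are:

  0-simplices (6): a, b, c, d, e, f
  1-simplices (12): ad, ae, af, bc, bd, be, cd, ce, cf, de, df, ef
  2-simplices (6): ade, adf, bce, bde, cdf, cef

so the chain groups are C_0 ≅ Z^6, C_1 ≅ Z^12, C_2 ≅ Z^6.

∂_1: C_1 → C_0 sends each edge [p,q] (with p < q) to q − p. For instance
  ∂ae = e − a.
The 6×12 boundary matrix has rank 5 and Smith normal form diag(1,1,1,1,1).

The boundary map ∂_2: C_2 → C_1 sends each 2-simplex [p,q,r] to [q,r] − [p,r] + [p,q]. For instance
  ∂adf = df − af + ad,
  ∂bce = ce − be + bc.
The 12×6 boundary matrix has rank 6 and Smith normal form diag(1,1,1,1,1,1).

Computing H_k = (kernel of ∂_k) / (image of ∂_{k+1}):

  H_0: rank C_0 − rank ∂_1 = 6 − 5 = 1, and the invariant factors of ∂_1 are all 1, so H_0 ≅ Z.
  H_1: rank ker ∂_1 − rank ∂_2 = (12 − 5) − 6 = 1, and the invariant factors of ∂_2 are all 1, so H_1 ≅ Z.
  H_2: rank ker ∂_2 − rank ∂_3 = (6 − 6) − 0 = 0, and there is no ∂_3, so H_2 ≅ 0.

(K is a triangulation of the cylinder S^1 x I.)

H_0 = Z,  H_1 = Z,  H_2 = 0.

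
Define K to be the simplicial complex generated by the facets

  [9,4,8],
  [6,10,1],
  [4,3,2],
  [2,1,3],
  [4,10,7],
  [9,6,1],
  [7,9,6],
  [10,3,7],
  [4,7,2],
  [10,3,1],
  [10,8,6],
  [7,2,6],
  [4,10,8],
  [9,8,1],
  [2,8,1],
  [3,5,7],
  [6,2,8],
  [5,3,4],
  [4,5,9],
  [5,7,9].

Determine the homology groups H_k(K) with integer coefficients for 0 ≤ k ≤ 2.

H_0 = Z,  H_1 = Z ⊕ Z/2,  H_2 = 0.

We work with the vertex ordering 1 < 2 < 3 < 4 < 5 < 6 < 7 < 8 < 9 < 10. The simplices of K, each written with vertices in increasing order, are:

  0-simplices (10): [1], [2], [3], [4], [5], [6], [7], [8], [9], [10]
  1-simplices (30): (30 of them)
  2-simplices (20): (20 of them)

Hence C_0 ≅ Z^10, C_1 ≅ Z^30, C_2 ≅ Z^20.

∂_1: C_1 → C_0 maps an edge to its endpoints' difference, ∂[p,q] = q − p.
The resulting 10×30 matrix has rank 9, and its Smith normal form has invariant factors (1,1,1,1,1,1,1,1,1).

∂_2: C_2 → C_1 sends each 2-simplex [p,q,r] to [q,r] − [p,r] + [p,q]. For instance
  ∂[1,3,10] = [3,10] − [1,10] + [1,3],
  ∂[4,8,9] = [8,9] − [4,9] + [4,8].
The resulting 30×20 matrix has rank 20, and its Smith normal form has invariant factors (1,1,1,1,1,1,1,1,1,1,1,1,1,1,1,1,1,1,1,2).

From H_k ≅ ker(∂_k) / im(∂_{k+1}) we obtain:

  H_0: rank C_0 − rank ∂_1 = 10 − 9 = 1, and the invariant factors of ∂_1 are all 1, so H_0 = Z.
  H_1: rank ker ∂_1 − rank ∂_2 = (30 − 9) − 20 = 1, and ∂_2 has invariant factor 2 > 1, so H_1 = Z ⊕ Z/2.
  H_2: rank ker ∂_2 − rank ∂_3 = (20 − 20) − 0 = 0, and there is no ∂_3, so H_2 = 0.

(K is a triangulation of the Klein bottle.)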